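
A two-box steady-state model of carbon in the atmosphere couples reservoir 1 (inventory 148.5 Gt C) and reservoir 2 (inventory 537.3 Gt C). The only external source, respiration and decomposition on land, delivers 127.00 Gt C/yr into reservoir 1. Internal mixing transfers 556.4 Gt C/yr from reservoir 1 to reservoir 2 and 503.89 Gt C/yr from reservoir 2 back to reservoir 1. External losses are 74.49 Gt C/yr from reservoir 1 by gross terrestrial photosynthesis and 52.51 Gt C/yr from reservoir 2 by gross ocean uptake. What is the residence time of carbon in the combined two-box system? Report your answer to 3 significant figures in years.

Residence time in the combined system uses the total inventory and the total *external* removal — internal exchanges between the two boxes cancel.
M_total = 148.5 + 537.3 = 685.80 Gt C.
ΣF_external_out = 74.49 + 52.51 = 127.00 Gt C/yr.
τ = M_total / ΣF_ext = 685.80 / 127.00 = 5.400 yr.

5.40 yr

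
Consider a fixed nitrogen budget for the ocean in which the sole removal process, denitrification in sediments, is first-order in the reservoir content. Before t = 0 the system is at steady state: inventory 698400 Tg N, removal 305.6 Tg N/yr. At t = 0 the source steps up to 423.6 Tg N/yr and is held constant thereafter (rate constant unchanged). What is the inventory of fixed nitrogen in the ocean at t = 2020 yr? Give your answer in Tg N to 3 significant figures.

The sink rate constant is k = F₀/M₀ = 305.6/698400 = 0.0004376 yr⁻¹.
Solving dM/dt = F₁ − kM with M(0) = M₀ gives M(t) = F₁/k + (M₀ − F₁/k)·e^(−kt).
F₁/k = 423.6/0.0004376 = 968070 Tg N; kt = 0.0004376 × 2020 = 0.8839, e^(−kt) = 0.4132.
M(2020) = 968070 + (698400 − 968070) × 0.4132 = 968070 − 111400 = 856650 Tg N.

857000 Tg N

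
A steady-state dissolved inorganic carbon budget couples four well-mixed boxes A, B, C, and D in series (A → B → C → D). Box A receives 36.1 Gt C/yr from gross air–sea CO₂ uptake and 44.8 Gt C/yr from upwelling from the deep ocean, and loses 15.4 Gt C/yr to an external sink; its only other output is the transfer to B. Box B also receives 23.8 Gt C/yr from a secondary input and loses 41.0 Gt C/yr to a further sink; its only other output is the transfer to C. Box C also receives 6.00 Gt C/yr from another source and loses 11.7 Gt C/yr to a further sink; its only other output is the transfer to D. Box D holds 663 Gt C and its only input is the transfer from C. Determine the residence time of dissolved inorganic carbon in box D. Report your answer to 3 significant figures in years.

Box A: F(A→B) = (36.1 + 44.8) − 15.4 = 65.500 Gt C/yr.
Box B: F(B→C) = (65.500 + 23.8) − 41.0 = 48.300 Gt C/yr.
Box C: F(C→D) = (48.300 + 6.00) − 11.7 = 42.600 Gt C/yr.
Box D throughput = its input = 42.600 Gt C/yr; τ = 663 / 42.600 = 15.56 yr.

15.6 yr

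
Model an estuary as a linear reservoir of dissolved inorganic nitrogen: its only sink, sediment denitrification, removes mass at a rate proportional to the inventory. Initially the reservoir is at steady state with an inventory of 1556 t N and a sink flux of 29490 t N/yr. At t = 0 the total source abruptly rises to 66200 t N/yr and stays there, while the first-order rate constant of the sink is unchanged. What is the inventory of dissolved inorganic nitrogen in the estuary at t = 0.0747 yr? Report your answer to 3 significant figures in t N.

The sink rate constant is k = F₀/M₀ = 29490/1556 = 18.95 yr⁻¹.
Solving dM/dt = F₁ − kM with M(0) = M₀ gives M(t) = F₁/k + (M₀ − F₁/k)·e^(−kt).
F₁/k = 66200/18.95 = 3493.0 t N; kt = 18.95 × 0.0747 = 1.416, e^(−kt) = 0.2427.
M(0.0747) = 3493.0 + (1556 − 3493.0) × 0.2427 = 3493.0 − 470.2 = 3022.8 t N.

3020 t N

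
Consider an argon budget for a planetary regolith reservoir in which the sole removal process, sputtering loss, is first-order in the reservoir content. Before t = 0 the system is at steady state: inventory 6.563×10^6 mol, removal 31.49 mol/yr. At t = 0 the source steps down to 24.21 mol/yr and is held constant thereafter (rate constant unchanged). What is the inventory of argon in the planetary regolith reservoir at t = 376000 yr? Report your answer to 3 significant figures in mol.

5.30×10^6 mol

The sink rate constant is k = F₀/M₀ = 31.49/6.563×10^6 = 4.798×10^-6 yr⁻¹.
Solving dM/dt = F₁ − kM with M(0) = M₀ gives M(t) = F₁/k + (M₀ − F₁/k)·e^(−kt).
F₁/k = 24.21/4.798×10^-6 = 5.0457×10^6 mol; kt = 4.798×10^-6 × 376000 = 1.804, e^(−kt) = 0.1646.
M(376000) = 5.0457×10^6 + (6.563×10^6 − 5.0457×10^6) × 0.1646 = 5.0457×10^6 + 249800 = 5.2955×10^6 mol.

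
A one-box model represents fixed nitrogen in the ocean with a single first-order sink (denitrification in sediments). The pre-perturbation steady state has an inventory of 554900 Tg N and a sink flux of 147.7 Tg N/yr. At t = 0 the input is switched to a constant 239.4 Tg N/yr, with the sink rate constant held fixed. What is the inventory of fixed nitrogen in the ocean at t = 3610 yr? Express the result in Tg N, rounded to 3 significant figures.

768000 Tg N

Residence time τ = M₀/F₀ = 3757 yr. The eventual steady state is M_∞ = M₀·(F₁/F₀) = 554900 × 239.4/147.7 = 899410 Tg N.
The anomaly ΔM(t) = M(t) − M_∞ decays as ΔM₀·e^(−t/τ) with ΔM₀ = 554900 − 899410 = −344500 Tg N.
At t = 3610 yr, e^(−t/τ) = e^(−0.9609) = 0.3826, so ΔM = −131800 Tg N and M = 899410 − 131800 = 767620 Tg N.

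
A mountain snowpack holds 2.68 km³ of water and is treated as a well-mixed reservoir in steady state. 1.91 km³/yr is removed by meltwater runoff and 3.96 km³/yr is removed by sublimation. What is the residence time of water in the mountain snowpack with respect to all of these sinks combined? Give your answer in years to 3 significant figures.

0.457 yr

Total removal flux = 1.91 + 3.96 = 5.8700 km³/yr.
τ = M / ΣF_out = 2.68 / 5.8700 = 0.4566 yr.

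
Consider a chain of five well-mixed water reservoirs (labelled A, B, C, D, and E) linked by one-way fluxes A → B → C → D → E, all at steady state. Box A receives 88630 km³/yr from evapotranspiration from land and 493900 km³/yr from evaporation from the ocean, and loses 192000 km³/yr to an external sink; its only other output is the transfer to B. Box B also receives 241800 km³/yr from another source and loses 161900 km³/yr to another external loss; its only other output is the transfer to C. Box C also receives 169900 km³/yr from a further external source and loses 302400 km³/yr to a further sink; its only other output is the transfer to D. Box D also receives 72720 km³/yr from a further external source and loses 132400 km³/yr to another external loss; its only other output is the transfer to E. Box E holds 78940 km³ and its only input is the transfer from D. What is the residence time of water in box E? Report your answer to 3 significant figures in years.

Box A: F(A→B) = (88630 + 493900) − 192000 = 390530 km³/yr.
Box B: F(B→C) = (390530 + 241800) − 161900 = 470430 km³/yr.
Box C: F(C→D) = (470430 + 169900) − 302400 = 337930 km³/yr.
Box D: F(D→E) = (337930 + 72720) − 132400 = 278250 km³/yr.
Box E throughput = its input = 278250 km³/yr; τ = 78940 / 278250 = 0.2837 yr.

0.284 yr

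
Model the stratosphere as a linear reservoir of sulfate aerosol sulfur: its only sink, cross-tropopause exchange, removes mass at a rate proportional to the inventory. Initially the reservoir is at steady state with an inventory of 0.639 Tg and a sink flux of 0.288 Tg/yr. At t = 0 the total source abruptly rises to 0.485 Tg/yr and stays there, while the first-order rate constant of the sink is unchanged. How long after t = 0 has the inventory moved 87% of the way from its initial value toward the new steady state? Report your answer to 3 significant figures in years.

4.53 yr

τ = M₀/F₀ = 0.639/0.288 = 2.219 yr.
The remaining gap fraction is e^(−t/τ); 87% covered ⇒ e^(−t/τ) = 0.130.
t = −τ ln(0.130) = 2.219 × 2.040 = 4.527 yr.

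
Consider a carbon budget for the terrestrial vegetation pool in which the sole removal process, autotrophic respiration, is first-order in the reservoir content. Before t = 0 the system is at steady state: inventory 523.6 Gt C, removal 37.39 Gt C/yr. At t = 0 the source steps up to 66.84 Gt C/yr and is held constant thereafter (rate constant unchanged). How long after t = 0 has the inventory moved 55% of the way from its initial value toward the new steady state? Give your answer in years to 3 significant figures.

11.2 yr

τ = M₀/F₀ = 523.6/37.39 = 14.00 yr.
The remaining gap fraction is e^(−t/τ); 55% covered ⇒ e^(−t/τ) = 0.450.
t = −τ ln(0.450) = 14.00 × 0.7985 = 11.18 yr.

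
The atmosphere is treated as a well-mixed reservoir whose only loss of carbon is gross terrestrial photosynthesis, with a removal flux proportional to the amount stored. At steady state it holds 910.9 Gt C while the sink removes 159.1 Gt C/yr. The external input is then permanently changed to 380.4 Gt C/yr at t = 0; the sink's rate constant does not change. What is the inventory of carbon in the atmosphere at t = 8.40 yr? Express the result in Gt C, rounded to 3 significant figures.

1890 Gt C

The sink rate constant is k = F₀/M₀ = 159.1/910.9 = 0.1747 yr⁻¹.
Solving dM/dt = F₁ − kM with M(0) = M₀ gives M(t) = F₁/k + (M₀ − F₁/k)·e^(−kt).
F₁/k = 380.4/0.1747 = 2177.9 Gt C; kt = 0.1747 × 8.40 = 1.467, e^(−kt) = 0.2306.
M(8.40) = 2177.9 + (910.9 − 2177.9) × 0.2306 = 2177.9 − 292.1 = 1885.8 Gt C.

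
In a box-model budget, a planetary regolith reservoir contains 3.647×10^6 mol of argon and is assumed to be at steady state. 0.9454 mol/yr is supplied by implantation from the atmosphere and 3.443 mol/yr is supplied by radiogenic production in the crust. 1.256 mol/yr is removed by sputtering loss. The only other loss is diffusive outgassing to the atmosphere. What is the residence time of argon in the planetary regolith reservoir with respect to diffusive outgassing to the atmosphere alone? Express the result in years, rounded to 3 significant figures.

1.16×10^6 yr

At steady state ΣF_in = ΣF_out.
ΣF_in = 0.9454 + 3.443 = 4.3884 mol/yr.
Diffusive outgassing to the atmosphere flux = ΣF_in − (1.256) = 4.3884 − 1.256 = 3.132 mol/yr.
τ = M / F = 3.647×10^6 / 3.132 = 1.164×10^6 yr.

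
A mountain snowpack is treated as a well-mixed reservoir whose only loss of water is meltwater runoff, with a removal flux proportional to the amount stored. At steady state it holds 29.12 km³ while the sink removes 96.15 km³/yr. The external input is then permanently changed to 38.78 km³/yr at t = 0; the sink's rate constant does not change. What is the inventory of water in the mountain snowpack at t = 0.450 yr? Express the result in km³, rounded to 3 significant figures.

15.7 km³

Residence time τ = M₀/F₀ = 0.3029 yr. The eventual steady state is M_∞ = M₀·(F₁/F₀) = 29.12 × 38.78/96.15 = 11.745 km³.
The anomaly ΔM(t) = M(t) − M_∞ decays as ΔM₀·e^(−t/τ) with ΔM₀ = 29.12 − 11.745 = 17.38 km³.
At t = 0.450 yr, e^(−t/τ) = e^(−1.486) = 0.2263, so ΔM = 3.932 km³ and M = 11.745 + 3.932 = 15.677 km³.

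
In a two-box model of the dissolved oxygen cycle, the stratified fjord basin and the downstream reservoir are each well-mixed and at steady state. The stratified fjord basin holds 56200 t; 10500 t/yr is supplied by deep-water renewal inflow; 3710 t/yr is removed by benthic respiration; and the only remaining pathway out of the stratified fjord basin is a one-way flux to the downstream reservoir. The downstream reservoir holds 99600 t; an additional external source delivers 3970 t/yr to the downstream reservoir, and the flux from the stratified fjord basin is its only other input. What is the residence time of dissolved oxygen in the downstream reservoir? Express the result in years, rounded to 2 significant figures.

Balance the stratified fjord basin: ΣF_in = 10500 t/yr.
Flux to the downstream reservoir = ΣF_in − (3710) = 6790.0 t/yr.
Total input to the downstream reservoir = 6790.0 + 3970 = 10760 t/yr; at steady state this equals its total output.
τ = M / F = 99600 / 10760 = 9.257 yr.

9.3 yr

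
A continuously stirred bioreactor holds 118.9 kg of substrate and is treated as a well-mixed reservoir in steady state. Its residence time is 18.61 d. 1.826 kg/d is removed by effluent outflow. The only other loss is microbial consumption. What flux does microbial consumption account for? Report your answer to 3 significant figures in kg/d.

Total removal F = M/τ = 118.9 / 18.61 = 6.389 kg/d.
Microbial consumption = F − (1.826) = 6.389 − 1.826 = 4.563 kg/d.

4.56 kg/d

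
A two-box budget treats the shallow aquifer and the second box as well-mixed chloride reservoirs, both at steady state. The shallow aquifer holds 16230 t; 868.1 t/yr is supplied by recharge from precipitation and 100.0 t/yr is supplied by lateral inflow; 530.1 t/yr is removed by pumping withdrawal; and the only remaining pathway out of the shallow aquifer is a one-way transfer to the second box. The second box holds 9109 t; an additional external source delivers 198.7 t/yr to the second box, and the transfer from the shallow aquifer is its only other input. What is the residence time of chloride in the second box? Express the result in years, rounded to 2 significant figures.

Balance the shallow aquifer: ΣF_in = 868.1 + 100.0 = 968.10 t/yr.
Transfer to the second box = ΣF_in − (530.1) = 438.00 t/yr.
Total input to the second box = 438.00 + 198.7 = 636.70 t/yr; at steady state this equals its total output.
τ = M / F = 9109 / 636.70 = 14.31 yr.

14 yr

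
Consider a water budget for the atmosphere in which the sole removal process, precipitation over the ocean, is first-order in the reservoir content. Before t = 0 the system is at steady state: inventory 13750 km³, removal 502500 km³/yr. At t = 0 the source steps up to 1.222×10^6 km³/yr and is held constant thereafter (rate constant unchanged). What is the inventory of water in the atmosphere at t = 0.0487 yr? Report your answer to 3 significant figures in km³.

τ = M₀/F₀ = 13750/502500 = 0.02736 yr; rate constant k = 1/τ.
New steady state M_∞ = F₁/k = F₁·τ = 1.222×10^6 × 0.02736 = 33438 km³.
M(t) = M_∞ + (M₀ − M_∞)·e^(−t/τ); t/τ = 0.0487/0.02736 = 1.780, so e^(−t/τ) = 0.1687.
M(t) = 33438 − 19690 × 0.1687 = 30117 km³.

30100 km³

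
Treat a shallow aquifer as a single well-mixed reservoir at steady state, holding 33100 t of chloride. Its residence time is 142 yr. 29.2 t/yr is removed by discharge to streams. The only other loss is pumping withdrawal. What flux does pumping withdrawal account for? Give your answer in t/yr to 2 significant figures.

Total removal F = M/τ = 33100 / 142 = 233.1 t/yr.
Pumping withdrawal = F − (29.2) = 233.1 − 29.20 = 203.9 t/yr.

200 t/yr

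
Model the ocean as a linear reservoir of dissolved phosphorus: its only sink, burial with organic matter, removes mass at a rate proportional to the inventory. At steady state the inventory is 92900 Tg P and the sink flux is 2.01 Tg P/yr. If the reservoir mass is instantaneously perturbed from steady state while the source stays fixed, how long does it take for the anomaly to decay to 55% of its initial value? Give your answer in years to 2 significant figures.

28000 yr

For a linear reservoir the anomaly decays as exp(−t/τ) with τ = M/F = 92900/2.01 = 46220 yr.
exp(−t/τ) = 0.55 ⇒ t = −τ ln(0.55) = 46220 × 0.5978 = 27630 yr.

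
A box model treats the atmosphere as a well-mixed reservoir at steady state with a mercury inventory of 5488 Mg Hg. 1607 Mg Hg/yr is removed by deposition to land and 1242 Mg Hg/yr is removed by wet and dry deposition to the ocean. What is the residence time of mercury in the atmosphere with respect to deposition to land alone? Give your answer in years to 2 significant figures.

3.4 yr

Residence time with respect to a single sink: τ = M / F_sink.
τ = 5488 / 1607 = 3.415 yr.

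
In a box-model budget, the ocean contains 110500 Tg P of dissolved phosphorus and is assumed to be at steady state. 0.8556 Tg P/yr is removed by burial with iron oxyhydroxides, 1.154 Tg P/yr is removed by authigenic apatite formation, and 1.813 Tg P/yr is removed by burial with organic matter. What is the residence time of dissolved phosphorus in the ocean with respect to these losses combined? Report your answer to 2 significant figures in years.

29000 yr

Total removal = 0.8556 + 1.154 + 1.813 = 3.8226 Tg P/yr.
τ = M / ΣF_out = 110500 / 3.8226 = 28910 yr.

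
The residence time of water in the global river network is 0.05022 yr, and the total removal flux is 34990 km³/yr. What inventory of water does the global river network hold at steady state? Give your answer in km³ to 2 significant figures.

τ = M/F ⇒ M = τ × F = 0.05022 × 34990 = 1757 km³.

1800 km³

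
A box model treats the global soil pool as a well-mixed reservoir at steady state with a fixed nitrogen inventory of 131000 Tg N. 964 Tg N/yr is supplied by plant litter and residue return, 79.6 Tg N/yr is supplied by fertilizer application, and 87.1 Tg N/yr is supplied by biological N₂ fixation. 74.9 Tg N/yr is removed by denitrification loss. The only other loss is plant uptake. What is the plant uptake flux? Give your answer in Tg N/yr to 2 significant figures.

1100 Tg N/yr

At steady state ΣF_in = ΣF_out.
ΣF_in = 964 + 79.6 + 87.1 = 1130.7 Tg N/yr.
Plant uptake flux = ΣF_in − (74.9) = 1130.7 − 74.90 = 1056 Tg N/yr.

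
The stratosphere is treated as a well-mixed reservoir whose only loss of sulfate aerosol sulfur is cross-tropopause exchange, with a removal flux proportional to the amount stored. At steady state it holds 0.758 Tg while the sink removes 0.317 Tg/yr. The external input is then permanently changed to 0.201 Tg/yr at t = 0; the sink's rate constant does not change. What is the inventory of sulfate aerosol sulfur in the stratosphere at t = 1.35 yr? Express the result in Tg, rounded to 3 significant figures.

The sink rate constant is k = F₀/M₀ = 0.317/0.758 = 0.4182 yr⁻¹.
Solving dM/dt = F₁ − kM with M(0) = M₀ gives M(t) = F₁/k + (M₀ − F₁/k)·e^(−kt).
F₁/k = 0.201/0.4182 = 0.48062 Tg; kt = 0.4182 × 1.35 = 0.5646, e^(−kt) = 0.5686.
M(1.35) = 0.48062 + (0.758 − 0.48062) × 0.5686 = 0.48062 + 0.1577 = 0.63834 Tg.

0.638 Tg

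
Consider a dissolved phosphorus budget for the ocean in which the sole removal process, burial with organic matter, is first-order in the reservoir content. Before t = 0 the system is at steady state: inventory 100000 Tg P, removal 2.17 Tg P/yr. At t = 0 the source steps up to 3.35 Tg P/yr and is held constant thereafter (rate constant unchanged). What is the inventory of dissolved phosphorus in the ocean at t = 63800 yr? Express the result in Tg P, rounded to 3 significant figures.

141000 Tg P

τ = M₀/F₀ = 100000/2.17 = 46080 yr; rate constant k = 1/τ.
New steady state M_∞ = F₁/k = F₁·τ = 3.35 × 46080 = 154380 Tg P.
M(t) = M_∞ + (M₀ − M_∞)·e^(−t/τ); t/τ = 63800/46080 = 1.384, so e^(−t/τ) = 0.2505.
M(t) = 154380 − 54380 × 0.2505 = 140760 Tg P.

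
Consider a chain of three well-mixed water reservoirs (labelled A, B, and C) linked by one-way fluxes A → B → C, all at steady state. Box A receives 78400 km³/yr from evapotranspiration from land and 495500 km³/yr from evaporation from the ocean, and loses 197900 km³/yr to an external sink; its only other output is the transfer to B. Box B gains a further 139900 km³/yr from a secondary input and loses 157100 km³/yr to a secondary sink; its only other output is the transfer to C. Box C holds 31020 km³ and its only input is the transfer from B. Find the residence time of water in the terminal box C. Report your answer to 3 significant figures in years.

0.0865 yr

Box A: F(A→B) = (78400 + 495500) − 197900 = 376000 km³/yr.
Box B: F(B→C) = (376000 + 139900) − 157100 = 358800 km³/yr.
Box C throughput = its input = 358800 km³/yr; τ = 31020 / 358800 = 0.08645 yr.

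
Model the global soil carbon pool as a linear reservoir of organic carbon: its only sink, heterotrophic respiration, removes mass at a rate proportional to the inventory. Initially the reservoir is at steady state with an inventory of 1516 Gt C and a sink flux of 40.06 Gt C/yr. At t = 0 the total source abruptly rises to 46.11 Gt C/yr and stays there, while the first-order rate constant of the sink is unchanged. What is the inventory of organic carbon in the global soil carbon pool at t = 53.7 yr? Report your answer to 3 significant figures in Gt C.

The sink rate constant is k = F₀/M₀ = 40.06/1516 = 0.02642 yr⁻¹.
Solving dM/dt = F₁ − kM with M(0) = M₀ gives M(t) = F₁/k + (M₀ − F₁/k)·e^(−kt).
F₁/k = 46.11/0.02642 = 1745.0 Gt C; kt = 0.02642 × 53.7 = 1.419, e^(−kt) = 0.2420.
M(53.7) = 1745.0 + (1516 − 1745.0) × 0.2420 = 1745.0 − 55.40 = 1689.6 Gt C.

1690 Gt C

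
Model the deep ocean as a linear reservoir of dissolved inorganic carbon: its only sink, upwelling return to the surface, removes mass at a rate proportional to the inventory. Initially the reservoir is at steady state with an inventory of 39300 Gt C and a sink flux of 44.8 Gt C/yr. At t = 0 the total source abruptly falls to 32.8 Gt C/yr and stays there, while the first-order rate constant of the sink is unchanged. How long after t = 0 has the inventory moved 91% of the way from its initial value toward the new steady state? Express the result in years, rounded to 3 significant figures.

2110 yr

τ = M₀/F₀ = 39300/44.8 = 877.2 yr.
The remaining gap fraction is e^(−t/τ); 91% covered ⇒ e^(−t/τ) = 0.0900.
t = −τ ln(0.0900) = 877.2 × 2.408 = 2112 yr.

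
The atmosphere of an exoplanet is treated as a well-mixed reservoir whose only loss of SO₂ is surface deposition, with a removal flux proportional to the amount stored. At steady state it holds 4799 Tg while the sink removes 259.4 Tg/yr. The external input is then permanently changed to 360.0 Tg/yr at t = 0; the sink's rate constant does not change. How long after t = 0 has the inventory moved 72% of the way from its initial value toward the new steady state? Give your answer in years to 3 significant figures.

τ = M₀/F₀ = 4799/259.4 = 18.50 yr.
The remaining gap fraction is e^(−t/τ); 72% covered ⇒ e^(−t/τ) = 0.280.
t = −τ ln(0.280) = 18.50 × 1.273 = 23.55 yr.

23.6 yr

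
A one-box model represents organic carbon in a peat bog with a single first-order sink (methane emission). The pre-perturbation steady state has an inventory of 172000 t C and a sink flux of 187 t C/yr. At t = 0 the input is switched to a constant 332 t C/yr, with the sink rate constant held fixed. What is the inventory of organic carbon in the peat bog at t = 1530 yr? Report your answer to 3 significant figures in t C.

280000 t C

Residence time τ = M₀/F₀ = 919.8 yr. The eventual steady state is M_∞ = M₀·(F₁/F₀) = 172000 × 332/187 = 305370 t C.
The anomaly ΔM(t) = M(t) − M_∞ decays as ΔM₀·e^(−t/τ) with ΔM₀ = 172000 − 305370 = −133400 t C.
At t = 1530 yr, e^(−t/τ) = e^(−1.663) = 0.1895, so ΔM = −25270 t C and M = 305370 − 25270 = 280100 t C.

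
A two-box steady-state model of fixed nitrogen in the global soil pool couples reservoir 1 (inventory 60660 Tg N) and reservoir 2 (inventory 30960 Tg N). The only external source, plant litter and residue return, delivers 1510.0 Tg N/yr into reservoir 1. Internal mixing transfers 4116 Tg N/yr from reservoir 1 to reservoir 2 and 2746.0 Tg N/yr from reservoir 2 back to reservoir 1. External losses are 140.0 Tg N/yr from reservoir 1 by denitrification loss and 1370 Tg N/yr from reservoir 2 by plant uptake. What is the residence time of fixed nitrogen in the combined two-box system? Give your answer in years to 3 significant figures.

Treat the two boxes together as one reservoir: the mixing fluxes between them are internal recycling, so τ = ΣM / Σ(external losses).
M_total = 60660 + 30960 = 91620 Tg N.
ΣF_external_out = 140.0 + 1370 = 1510.0 Tg N/yr.
τ = M_total / ΣF_ext = 91620 / 1510.0 = 60.68 yr.

60.7 yr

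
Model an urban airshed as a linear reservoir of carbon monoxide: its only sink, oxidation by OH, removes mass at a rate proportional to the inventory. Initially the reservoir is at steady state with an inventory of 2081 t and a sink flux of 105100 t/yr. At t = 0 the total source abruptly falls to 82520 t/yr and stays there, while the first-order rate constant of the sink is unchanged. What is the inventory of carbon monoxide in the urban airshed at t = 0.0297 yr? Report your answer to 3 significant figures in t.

1730 t

Residence time τ = M₀/F₀ = 0.01980 yr. The eventual steady state is M_∞ = M₀·(F₁/F₀) = 2081 × 82520/105100 = 1633.9 t.
The anomaly ΔM(t) = M(t) − M_∞ decays as ΔM₀·e^(−t/τ) with ΔM₀ = 2081 − 1633.9 = 447.1 t.
At t = 0.0297 yr, e^(−t/τ) = e^(−1.500) = 0.2231, so ΔM = 99.76 t and M = 1633.9 + 99.76 = 1733.7 t.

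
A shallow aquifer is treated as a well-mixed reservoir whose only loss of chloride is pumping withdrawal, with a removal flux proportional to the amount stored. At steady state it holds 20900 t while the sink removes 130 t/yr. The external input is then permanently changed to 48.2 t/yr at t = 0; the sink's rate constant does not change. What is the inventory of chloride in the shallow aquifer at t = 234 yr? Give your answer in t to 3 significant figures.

τ = M₀/F₀ = 20900/130 = 160.8 yr; rate constant k = 1/τ.
New steady state M_∞ = F₁/k = F₁·τ = 48.2 × 160.8 = 7749.1 t.
M(t) = M_∞ + (M₀ − M_∞)·e^(−t/τ); t/τ = 234/160.8 = 1.456, so e^(−t/τ) = 0.2333.
M(t) = 7749.1 + 13150 × 0.2333 = 10817 t.

10800 t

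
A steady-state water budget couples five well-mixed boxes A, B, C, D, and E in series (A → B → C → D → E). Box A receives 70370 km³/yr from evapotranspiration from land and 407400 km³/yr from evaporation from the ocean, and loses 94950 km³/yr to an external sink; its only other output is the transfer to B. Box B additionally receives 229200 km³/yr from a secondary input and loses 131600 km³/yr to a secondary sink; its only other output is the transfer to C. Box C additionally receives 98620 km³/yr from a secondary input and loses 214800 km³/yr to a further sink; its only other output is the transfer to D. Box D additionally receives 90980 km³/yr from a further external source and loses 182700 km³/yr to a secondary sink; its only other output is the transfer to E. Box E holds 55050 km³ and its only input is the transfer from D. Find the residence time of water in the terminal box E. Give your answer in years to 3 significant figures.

Box A: F(A→B) = (70370 + 407400) − 94950 = 382820 km³/yr.
Box B: F(B→C) = (382820 + 229200) − 131600 = 480420 km³/yr.
Box C: F(C→D) = (480420 + 98620) − 214800 = 364240 km³/yr.
Box D: F(D→E) = (364240 + 90980) − 182700 = 272520 km³/yr.
Box E throughput = its input = 272520 km³/yr; τ = 55050 / 272520 = 0.2020 yr.

0.202 yr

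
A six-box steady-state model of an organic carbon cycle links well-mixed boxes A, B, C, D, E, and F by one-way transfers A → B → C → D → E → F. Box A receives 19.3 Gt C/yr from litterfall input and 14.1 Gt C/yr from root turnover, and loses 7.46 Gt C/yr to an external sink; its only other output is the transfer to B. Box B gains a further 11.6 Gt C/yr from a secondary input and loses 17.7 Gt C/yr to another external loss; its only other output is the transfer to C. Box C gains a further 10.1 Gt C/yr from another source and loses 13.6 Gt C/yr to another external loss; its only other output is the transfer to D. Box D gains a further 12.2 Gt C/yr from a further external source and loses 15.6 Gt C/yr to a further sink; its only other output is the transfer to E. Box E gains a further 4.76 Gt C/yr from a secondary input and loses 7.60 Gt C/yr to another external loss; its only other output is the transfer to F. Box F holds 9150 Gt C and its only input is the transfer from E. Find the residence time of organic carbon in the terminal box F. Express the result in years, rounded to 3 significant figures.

906 yr

Box A: F(A→B) = (19.3 + 14.1) − 7.46 = 25.940 Gt C/yr.
Box B: F(B→C) = (25.940 + 11.6) − 17.7 = 19.840 Gt C/yr.
Box C: F(C→D) = (19.840 + 10.1) − 13.6 = 16.340 Gt C/yr.
Box D: F(D→E) = (16.340 + 12.2) − 15.6 = 12.940 Gt C/yr.
Box E: F(E→F) = (12.940 + 4.76) − 7.60 = 10.100 Gt C/yr.
Box F throughput = its input = 10.100 Gt C/yr; τ = 9150 / 10.100 = 905.9 yr.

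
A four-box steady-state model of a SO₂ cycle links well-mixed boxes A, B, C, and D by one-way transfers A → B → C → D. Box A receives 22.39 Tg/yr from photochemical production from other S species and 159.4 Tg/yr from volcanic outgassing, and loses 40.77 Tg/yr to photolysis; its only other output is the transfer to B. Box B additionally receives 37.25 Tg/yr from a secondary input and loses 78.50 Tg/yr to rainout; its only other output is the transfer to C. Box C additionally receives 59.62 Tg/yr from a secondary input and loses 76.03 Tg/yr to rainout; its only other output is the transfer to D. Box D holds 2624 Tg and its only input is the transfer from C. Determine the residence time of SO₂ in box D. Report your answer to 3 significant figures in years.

31.5 yr

Box A: F(A→B) = (22.39 + 159.4) − 40.77 = 141.02 Tg/yr.
Box B: F(B→C) = (141.02 + 37.25) − 78.50 = 99.770 Tg/yr.
Box C: F(C→D) = (99.770 + 59.62) − 76.03 = 83.360 Tg/yr.
Box D throughput = its input = 83.360 Tg/yr; τ = 2624 / 83.360 = 31.48 yr.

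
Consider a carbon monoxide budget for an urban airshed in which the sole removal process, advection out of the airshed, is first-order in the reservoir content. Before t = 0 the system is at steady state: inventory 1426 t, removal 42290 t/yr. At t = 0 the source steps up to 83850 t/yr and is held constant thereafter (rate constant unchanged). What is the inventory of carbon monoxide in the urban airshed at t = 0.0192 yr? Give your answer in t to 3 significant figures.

2030 t

The sink rate constant is k = F₀/M₀ = 42290/1426 = 29.66 yr⁻¹.
Solving dM/dt = F₁ − kM with M(0) = M₀ gives M(t) = F₁/k + (M₀ − F₁/k)·e^(−kt).
F₁/k = 83850/29.66 = 2827.4 t; kt = 29.66 × 0.0192 = 0.5694, e^(−kt) = 0.5659.
M(0.0192) = 2827.4 + (1426 − 2827.4) × 0.5659 = 2827.4 − 793.0 = 2034.4 t.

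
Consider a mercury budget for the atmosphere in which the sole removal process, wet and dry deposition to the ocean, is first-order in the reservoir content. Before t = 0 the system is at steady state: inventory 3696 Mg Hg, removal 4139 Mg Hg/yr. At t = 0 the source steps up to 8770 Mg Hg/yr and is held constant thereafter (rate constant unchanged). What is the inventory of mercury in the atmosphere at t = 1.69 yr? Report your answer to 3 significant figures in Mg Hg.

Residence time τ = M₀/F₀ = 0.8930 yr. The eventual steady state is M_∞ = M₀·(F₁/F₀) = 3696 × 8770/4139 = 7831.3 Mg Hg.
The anomaly ΔM(t) = M(t) − M_∞ decays as ΔM₀·e^(−t/τ) with ΔM₀ = 3696 − 7831.3 = −4135 Mg Hg.
At t = 1.69 yr, e^(−t/τ) = e^(−1.893) = 0.1507, so ΔM = −623.1 Mg Hg and M = 7831.3 − 623.1 = 7208.2 Mg Hg.

7210 Mg Hg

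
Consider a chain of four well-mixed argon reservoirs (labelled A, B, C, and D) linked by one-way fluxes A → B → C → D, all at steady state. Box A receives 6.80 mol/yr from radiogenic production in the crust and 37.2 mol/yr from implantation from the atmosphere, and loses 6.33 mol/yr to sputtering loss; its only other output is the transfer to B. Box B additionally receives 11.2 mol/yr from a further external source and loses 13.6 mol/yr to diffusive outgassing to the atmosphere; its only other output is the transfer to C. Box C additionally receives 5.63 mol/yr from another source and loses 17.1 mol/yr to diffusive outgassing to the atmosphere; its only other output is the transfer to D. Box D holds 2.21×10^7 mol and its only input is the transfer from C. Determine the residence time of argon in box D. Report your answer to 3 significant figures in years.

Box A: F(A→B) = (6.80 + 37.2) − 6.33 = 37.670 mol/yr.
Box B: F(B→C) = (37.670 + 11.2) − 13.6 = 35.270 mol/yr.
Box C: F(C→D) = (35.270 + 5.63) − 17.1 = 23.800 mol/yr.
Box D throughput = its input = 23.800 mol/yr; τ = 2.21×10^7 / 23.800 = 928600 yr.

929000 yr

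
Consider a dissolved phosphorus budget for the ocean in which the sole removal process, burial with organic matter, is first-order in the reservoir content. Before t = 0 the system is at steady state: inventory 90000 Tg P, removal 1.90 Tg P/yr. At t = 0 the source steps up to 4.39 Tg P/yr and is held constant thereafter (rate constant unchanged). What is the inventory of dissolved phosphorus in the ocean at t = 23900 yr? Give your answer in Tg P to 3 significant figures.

The sink rate constant is k = F₀/M₀ = 1.90/90000 = 2.111×10^-5 yr⁻¹.
Solving dM/dt = F₁ − kM with M(0) = M₀ gives M(t) = F₁/k + (M₀ − F₁/k)·e^(−kt).
F₁/k = 4.39/2.111×10^-5 = 207950 Tg P; kt = 2.111×10^-5 × 23900 = 0.5046, e^(−kt) = 0.6038.
M(23900) = 207950 + (90000 − 207950) × 0.6038 = 207950 − 71210 = 136730 Tg P.

137000 Tg P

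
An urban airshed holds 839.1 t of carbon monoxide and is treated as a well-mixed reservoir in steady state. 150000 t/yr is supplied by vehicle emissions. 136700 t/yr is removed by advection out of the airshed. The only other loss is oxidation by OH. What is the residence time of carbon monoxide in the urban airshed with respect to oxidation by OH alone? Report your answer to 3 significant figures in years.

At steady state ΣF_in = ΣF_out.
ΣF_in = 150000 t/yr.
Oxidation by OH flux = ΣF_in − (136700) = 150000 − 136700 = 13300 t/yr.
τ = M / F = 839.1 / 13300 = 0.06309 yr.

0.0631 yr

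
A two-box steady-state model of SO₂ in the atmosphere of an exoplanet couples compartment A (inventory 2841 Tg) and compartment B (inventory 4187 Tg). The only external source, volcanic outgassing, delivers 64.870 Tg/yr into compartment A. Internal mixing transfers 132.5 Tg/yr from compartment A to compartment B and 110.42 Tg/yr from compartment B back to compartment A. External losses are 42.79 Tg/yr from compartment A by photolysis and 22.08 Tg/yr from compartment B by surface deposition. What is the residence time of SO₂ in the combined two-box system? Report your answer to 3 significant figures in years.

Residence time in the combined system uses the total inventory and the total *external* removal — internal exchanges between the two boxes cancel.
M_total = 2841 + 4187 = 7028.0 Tg.
ΣF_external_out = 42.79 + 22.08 = 64.870 Tg/yr.
τ = M_total / ΣF_ext = 7028.0 / 64.870 = 108.3 yr.

108 yr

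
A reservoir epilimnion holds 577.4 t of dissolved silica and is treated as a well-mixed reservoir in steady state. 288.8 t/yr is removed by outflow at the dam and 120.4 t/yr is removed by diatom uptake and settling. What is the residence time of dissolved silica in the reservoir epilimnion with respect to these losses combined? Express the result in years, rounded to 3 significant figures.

1.41 yr

Total removal = 288.8 + 120.4 = 409.20 t/yr.
τ = M / ΣF_out = 577.4 / 409.20 = 1.411 yr.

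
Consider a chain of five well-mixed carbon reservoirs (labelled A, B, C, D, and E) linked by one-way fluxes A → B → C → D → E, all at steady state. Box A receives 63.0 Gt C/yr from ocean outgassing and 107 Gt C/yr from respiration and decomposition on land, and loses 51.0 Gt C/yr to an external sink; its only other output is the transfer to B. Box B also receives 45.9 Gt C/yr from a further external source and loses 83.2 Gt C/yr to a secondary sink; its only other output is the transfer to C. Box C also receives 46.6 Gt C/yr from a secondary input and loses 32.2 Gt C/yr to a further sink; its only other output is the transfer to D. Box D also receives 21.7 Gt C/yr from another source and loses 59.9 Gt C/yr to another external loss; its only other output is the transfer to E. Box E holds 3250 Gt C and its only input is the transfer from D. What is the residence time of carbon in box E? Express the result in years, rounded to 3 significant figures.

Box A: F(A→B) = (63.0 + 107) − 51.0 = 119.00 Gt C/yr.
Box B: F(B→C) = (119.00 + 45.9) − 83.2 = 81.700 Gt C/yr.
Box C: F(C→D) = (81.700 + 46.6) − 32.2 = 96.100 Gt C/yr.
Box D: F(D→E) = (96.100 + 21.7) − 59.9 = 57.900 Gt C/yr.
Box E throughput = its input = 57.900 Gt C/yr; τ = 3250 / 57.900 = 56.13 yr.

56.1 yr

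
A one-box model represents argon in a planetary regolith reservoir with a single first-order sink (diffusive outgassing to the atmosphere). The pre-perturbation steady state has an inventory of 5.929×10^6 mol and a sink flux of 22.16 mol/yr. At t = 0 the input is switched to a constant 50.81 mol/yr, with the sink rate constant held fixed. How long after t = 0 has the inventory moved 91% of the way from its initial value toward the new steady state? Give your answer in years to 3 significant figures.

644000 yr

τ = M₀/F₀ = 5.929×10^6/22.16 = 267600 yr.
The remaining gap fraction is e^(−t/τ); 91% covered ⇒ e^(−t/τ) = 0.0900.
t = −τ ln(0.0900) = 267600 × 2.408 = 644300 yr.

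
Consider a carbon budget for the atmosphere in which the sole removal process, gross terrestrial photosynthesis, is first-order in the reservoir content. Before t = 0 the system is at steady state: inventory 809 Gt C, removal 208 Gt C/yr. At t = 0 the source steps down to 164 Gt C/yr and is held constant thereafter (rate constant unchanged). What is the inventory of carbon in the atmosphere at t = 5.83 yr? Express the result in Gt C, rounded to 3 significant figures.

676 Gt C

Residence time τ = M₀/F₀ = 3.889 yr. The eventual steady state is M_∞ = M₀·(F₁/F₀) = 809 × 164/208 = 637.87 Gt C.
The anomaly ΔM(t) = M(t) − M_∞ decays as ΔM₀·e^(−t/τ) with ΔM₀ = 809 − 637.87 = 171.1 Gt C.
At t = 5.83 yr, e^(−t/τ) = e^(−1.499) = 0.2234, so ΔM = 38.23 Gt C and M = 637.87 + 38.23 = 676.09 Gt C.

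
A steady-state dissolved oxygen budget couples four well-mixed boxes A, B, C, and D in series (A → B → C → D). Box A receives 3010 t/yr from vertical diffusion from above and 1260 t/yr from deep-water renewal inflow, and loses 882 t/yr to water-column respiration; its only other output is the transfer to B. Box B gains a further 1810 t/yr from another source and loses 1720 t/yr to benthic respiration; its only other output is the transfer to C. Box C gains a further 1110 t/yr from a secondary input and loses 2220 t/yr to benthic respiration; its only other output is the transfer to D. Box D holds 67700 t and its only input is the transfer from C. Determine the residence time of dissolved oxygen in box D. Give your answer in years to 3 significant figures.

28.6 yr

Box A: F(A→B) = (3010 + 1260) − 882 = 3388.0 t/yr.
Box B: F(B→C) = (3388.0 + 1810) − 1720 = 3478.0 t/yr.
Box C: F(C→D) = (3478.0 + 1110) − 2220 = 2368.0 t/yr.
Box D throughput = its input = 2368.0 t/yr; τ = 67700 / 2368.0 = 28.59 yr.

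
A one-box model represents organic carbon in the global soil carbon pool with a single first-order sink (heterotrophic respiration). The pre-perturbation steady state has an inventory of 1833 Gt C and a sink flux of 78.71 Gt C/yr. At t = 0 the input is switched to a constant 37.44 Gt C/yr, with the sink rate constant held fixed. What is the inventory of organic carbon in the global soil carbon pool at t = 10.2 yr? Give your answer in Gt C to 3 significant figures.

1490 Gt C

The sink rate constant is k = F₀/M₀ = 78.71/1833 = 0.04294 yr⁻¹.
Solving dM/dt = F₁ − kM with M(0) = M₀ gives M(t) = F₁/k + (M₀ − F₁/k)·e^(−kt).
F₁/k = 37.44/0.04294 = 871.90 Gt C; kt = 0.04294 × 10.2 = 0.4380, e^(−kt) = 0.6453.
M(10.2) = 871.90 + (1833 − 871.90) × 0.6453 = 871.90 + 620.2 = 1492.1 Gt C.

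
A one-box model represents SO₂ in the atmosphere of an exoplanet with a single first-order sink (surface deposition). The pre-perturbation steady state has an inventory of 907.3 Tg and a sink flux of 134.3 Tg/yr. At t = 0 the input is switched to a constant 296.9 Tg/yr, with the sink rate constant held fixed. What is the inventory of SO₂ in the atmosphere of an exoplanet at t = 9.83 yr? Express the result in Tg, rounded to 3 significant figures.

τ = M₀/F₀ = 907.3/134.3 = 6.756 yr; rate constant k = 1/τ.
New steady state M_∞ = F₁/k = F₁·τ = 296.9 × 6.756 = 2005.8 Tg.
M(t) = M_∞ + (M₀ − M_∞)·e^(−t/τ); t/τ = 9.83/6.756 = 1.455, so e^(−t/τ) = 0.2334.
M(t) = 2005.8 − 1098 × 0.2334 = 1749.4 Tg.

1750 Tg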